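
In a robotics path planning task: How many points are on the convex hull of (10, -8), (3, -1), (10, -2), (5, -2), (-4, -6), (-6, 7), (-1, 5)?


Convex hull vertices (CCW): (-6, 7), (-4, -6), (10, -8), (10, -2), (-1, 5)
Count = 5

5


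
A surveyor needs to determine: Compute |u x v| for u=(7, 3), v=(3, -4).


|u x v| = |7*(-4) - 3*3|
= |(-28) - 9| = 37

37


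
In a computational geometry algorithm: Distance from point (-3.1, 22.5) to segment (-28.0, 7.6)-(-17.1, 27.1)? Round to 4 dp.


Project P onto AB: t = 1 (clamped to [0,1])
Closest point on segment: (-17.1, 27.1)
Distance: 14.7363

14.7363


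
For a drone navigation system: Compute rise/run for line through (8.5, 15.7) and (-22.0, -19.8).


slope = (y2-y1)/(x2-x1) = ((-19.8)-15.7)/((-22)-8.5) = (-35.5)/(-30.5) = 1.1639

1.1639


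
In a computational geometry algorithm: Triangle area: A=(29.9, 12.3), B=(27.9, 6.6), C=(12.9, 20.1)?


Area = |x_A(y_B-y_C) + x_B(y_C-y_A) + x_C(y_A-y_B)|/2
= |(-403.65) + 217.62 + 73.53|/2
= 112.5/2 = 56.25

56.25


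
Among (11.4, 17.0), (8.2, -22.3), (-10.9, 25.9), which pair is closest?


d(P0,P1) = 39.4301, d(P0,P2) = 24.0104, d(P1,P2) = 51.8464
Closest: P0 and P2

Closest pair: (11.4, 17.0) and (-10.9, 25.9), distance = 24.0104


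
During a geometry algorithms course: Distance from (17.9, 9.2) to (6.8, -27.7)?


dx=-11.1, dy=-36.9
d^2 = (-11.1)^2 + (-36.9)^2 = 1484.82
d = sqrt(1484.82) = 38.5334

38.5334


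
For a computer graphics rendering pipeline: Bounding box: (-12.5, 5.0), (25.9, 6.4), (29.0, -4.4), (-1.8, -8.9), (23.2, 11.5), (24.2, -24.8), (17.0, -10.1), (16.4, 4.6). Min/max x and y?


x range: [-12.5, 29]
y range: [-24.8, 11.5]
Bounding box: (-12.5,-24.8) to (29,11.5)

(-12.5,-24.8) to (29,11.5)


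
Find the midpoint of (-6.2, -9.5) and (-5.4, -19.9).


M = (((-6.2)+(-5.4))/2, ((-9.5)+(-19.9))/2)
= (-5.8, -14.7)

(-5.8, -14.7)


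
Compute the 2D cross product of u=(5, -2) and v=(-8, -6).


u x v = u_x*v_y - u_y*v_x = 5*(-6) - (-2)*(-8)
= (-30) - 16 = -46

-46


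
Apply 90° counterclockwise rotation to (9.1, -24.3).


90° CCW: (x,y) -> (-y, x)
(9.1,-24.3) -> (24.3, 9.1)

(24.3, 9.1)


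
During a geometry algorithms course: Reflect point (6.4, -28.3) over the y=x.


Reflection over y=x: (x,y) -> (y,x)
(6.4, -28.3) -> (-28.3, 6.4)

(-28.3, 6.4)


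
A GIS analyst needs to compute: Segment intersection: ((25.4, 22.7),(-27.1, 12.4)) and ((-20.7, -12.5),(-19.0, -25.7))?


Cross products: d1=668.36, d2=-42.15, d3=1373.17, d4=2083.68
d1*d2 < 0 and d3*d4 < 0? no

No, they don't intersect


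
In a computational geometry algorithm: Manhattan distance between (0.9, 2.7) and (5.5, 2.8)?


|0.9-5.5| + |2.7-2.8| = 4.6 + 0.1 = 4.7

4.7


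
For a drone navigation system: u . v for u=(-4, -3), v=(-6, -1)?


u . v = u_x*v_x + u_y*v_y = (-4)*(-6) + (-3)*(-1)
= 24 + 3 = 27

27


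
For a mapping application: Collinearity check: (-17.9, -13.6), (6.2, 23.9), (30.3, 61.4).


Cross product: (6.2-(-17.9))*(61.4-(-13.6)) - (23.9-(-13.6))*(30.3-(-17.9))
= 0

Yes, collinear


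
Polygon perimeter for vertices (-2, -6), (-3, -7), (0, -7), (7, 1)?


Sides: (-2, -6)->(-3, -7): sqrt(2) = 1.414214, (-3, -7)->(0, -7): sqrt(9) = 3, (0, -7)->(7, 1): sqrt(113) = 10.630146, (7, 1)->(-2, -6): sqrt(130) = 11.401754
Sum = 26.446114
Perimeter = 26.4461

26.4461


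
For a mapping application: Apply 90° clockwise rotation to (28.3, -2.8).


90° CW: (x,y) -> (y, -x)
(28.3,-2.8) -> (-2.8, -28.3)

(-2.8, -28.3)


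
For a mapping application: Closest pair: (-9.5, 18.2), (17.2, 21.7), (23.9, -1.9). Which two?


d(P0,P1) = 26.9284, d(P0,P2) = 38.9817, d(P1,P2) = 24.5326
Closest: P1 and P2

Closest pair: (17.2, 21.7) and (23.9, -1.9), distance = 24.5326


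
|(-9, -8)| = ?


|u| = sqrt((-9)^2 + (-8)^2) = sqrt(145) = 12.0416

12.0416


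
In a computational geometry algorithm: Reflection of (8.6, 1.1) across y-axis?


Reflection over y-axis: (x,y) -> (-x,y)
(8.6, 1.1) -> (-8.6, 1.1)

(-8.6, 1.1)


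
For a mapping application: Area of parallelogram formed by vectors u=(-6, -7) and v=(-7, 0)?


|u x v| = |(-6)*0 - (-7)*(-7)|
= |0 - 49| = 49

49


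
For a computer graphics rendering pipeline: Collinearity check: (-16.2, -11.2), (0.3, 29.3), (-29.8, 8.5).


Cross product: (0.3-(-16.2))*(8.5-(-11.2)) - (29.3-(-11.2))*((-29.8)-(-16.2))
= 875.85

No, not collinear


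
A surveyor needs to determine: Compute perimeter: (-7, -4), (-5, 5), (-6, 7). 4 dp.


Sides: (-7, -4)->(-5, 5): sqrt(85) = 9.219544, (-5, 5)->(-6, 7): sqrt(5) = 2.236068, (-6, 7)->(-7, -4): sqrt(122) = 11.045361
Sum = 22.500973
Perimeter = 22.501

22.501


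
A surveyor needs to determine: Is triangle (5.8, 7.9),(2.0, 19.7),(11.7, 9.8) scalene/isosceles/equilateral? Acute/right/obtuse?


Side lengths squared: AB^2=153.68, BC^2=192.1, CA^2=38.42
Sorted: [38.42, 153.68, 192.1]
By sides: Scalene, By angles: Right

Scalene, Right


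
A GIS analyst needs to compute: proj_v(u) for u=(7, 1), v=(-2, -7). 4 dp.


u.v = -21, |v| = sqrt(53) = 7.2801
Scalar projection = u.v / |v| = -21 / sqrt(53) = -2.8846

-2.8846


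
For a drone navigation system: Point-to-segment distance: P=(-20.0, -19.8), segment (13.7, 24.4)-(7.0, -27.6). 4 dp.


Project P onto AB: t = 0.9183 (clamped to [0,1])
Closest point on segment: (7.5477, -23.3494)
Distance: 27.7754

27.7754


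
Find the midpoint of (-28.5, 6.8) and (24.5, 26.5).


M = (((-28.5)+24.5)/2, (6.8+26.5)/2)
= (-2, 16.65)

(-2, 16.65)


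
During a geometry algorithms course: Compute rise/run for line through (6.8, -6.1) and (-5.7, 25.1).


slope = (y2-y1)/(x2-x1) = (25.1-(-6.1))/((-5.7)-6.8) = 31.2/(-12.5) = -2.496

-2.496


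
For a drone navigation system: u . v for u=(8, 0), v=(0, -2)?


u . v = u_x*v_x + u_y*v_y = 8*0 + 0*(-2)
= 0 + 0 = 0

0


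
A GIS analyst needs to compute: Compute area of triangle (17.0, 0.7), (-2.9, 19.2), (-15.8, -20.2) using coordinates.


Area = |x_A(y_B-y_C) + x_B(y_C-y_A) + x_C(y_A-y_B)|/2
= |669.8 + 60.61 + 292.3|/2
= 1022.71/2 = 511.355

511.355


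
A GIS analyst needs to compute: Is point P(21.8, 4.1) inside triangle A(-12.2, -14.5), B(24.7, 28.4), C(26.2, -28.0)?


Cross products: AB x AP = -772.26, BC x BP = -200.01, CA x CP = -1173.24
All same sign? yes

Yes, inside


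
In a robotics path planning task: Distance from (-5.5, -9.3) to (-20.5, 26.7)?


dx=-15, dy=36
d^2 = (-15)^2 + 36^2 = 1521
d = sqrt(1521) = 39

39


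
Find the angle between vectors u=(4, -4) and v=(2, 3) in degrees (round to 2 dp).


u.v = -4, |u| = sqrt(32) = 5.6569, |v| = sqrt(13) = 3.6056
cos(theta) = u.v/(|u||v|) = -4/sqrt(416) = -0.196116
theta = acos(-0.196116) = 101.31 degrees

101.31 degrees


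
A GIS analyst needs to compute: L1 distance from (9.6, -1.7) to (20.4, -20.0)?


|9.6-20.4| + |(-1.7)-(-20)| = 10.8 + 18.3 = 29.1

29.1


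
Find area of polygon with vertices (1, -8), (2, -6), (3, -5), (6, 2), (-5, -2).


Shoelace sum: (1*(-6) - 2*(-8)) + (2*(-5) - 3*(-6)) + (3*2 - 6*(-5)) + (6*(-2) - (-5)*2) + ((-5)*(-8) - 1*(-2))
= 94
Area = |94|/2 = 47

47


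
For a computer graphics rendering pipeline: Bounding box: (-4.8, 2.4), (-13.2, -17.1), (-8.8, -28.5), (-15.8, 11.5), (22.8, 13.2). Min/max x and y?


x range: [-15.8, 22.8]
y range: [-28.5, 13.2]
Bounding box: (-15.8,-28.5) to (22.8,13.2)

(-15.8,-28.5) to (22.8,13.2)


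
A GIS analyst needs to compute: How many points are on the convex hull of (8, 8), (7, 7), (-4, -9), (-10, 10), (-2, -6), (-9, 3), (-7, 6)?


Convex hull vertices (CCW): (-10, 10), (-9, 3), (-4, -9), (8, 8)
Count = 4

4


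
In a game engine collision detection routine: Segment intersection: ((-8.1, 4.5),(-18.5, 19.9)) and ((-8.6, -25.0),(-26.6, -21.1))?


Cross products: d1=-532.95, d2=-769.59, d3=314.5, d4=551.14
d1*d2 < 0 and d3*d4 < 0? no

No, they don't intersect


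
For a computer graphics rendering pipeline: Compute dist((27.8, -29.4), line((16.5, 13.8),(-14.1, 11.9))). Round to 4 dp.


|cross product| = 1343.39
|line direction| = sqrt(939.97) = 30.6589
Distance = 1343.39/sqrt(939.97) = 43.8172

43.8172


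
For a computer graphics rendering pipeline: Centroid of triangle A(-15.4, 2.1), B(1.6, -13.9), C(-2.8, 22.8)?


Centroid = ((x_A+x_B+x_C)/3, (y_A+y_B+y_C)/3)
= (((-15.4)+1.6+(-2.8))/3, (2.1+(-13.9)+22.8)/3)
= (-5.5333, 3.6667)

(-5.5333, 3.6667)


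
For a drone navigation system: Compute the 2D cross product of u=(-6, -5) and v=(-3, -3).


u x v = u_x*v_y - u_y*v_x = (-6)*(-3) - (-5)*(-3)
= 18 - 15 = 3

3


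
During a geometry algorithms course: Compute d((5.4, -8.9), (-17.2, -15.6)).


dx=-22.6, dy=-6.7
d^2 = (-22.6)^2 + (-6.7)^2 = 555.65
d = sqrt(555.65) = 23.5722

23.5722


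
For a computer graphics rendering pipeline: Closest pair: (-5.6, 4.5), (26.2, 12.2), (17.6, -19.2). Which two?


d(P0,P1) = 32.719, d(P0,P2) = 33.1652, d(P1,P2) = 32.5564
Closest: P1 and P2

Closest pair: (26.2, 12.2) and (17.6, -19.2), distance = 32.5564


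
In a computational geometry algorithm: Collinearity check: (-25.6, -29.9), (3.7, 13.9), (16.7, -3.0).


Cross product: (3.7-(-25.6))*((-3)-(-29.9)) - (13.9-(-29.9))*(16.7-(-25.6))
= -1064.57

No, not collinear


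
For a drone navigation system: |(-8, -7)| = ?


|u| = sqrt((-8)^2 + (-7)^2) = sqrt(113) = 10.6301

10.6301


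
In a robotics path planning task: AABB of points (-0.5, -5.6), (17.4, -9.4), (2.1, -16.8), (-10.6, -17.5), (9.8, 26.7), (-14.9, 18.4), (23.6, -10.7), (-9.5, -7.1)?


x range: [-14.9, 23.6]
y range: [-17.5, 26.7]
Bounding box: (-14.9,-17.5) to (23.6,26.7)

(-14.9,-17.5) to (23.6,26.7)


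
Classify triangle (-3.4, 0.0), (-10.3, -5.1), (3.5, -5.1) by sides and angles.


Side lengths squared: AB^2=73.62, BC^2=190.44, CA^2=73.62
Sorted: [73.62, 73.62, 190.44]
By sides: Isosceles, By angles: Obtuse

Isosceles, Obtuse


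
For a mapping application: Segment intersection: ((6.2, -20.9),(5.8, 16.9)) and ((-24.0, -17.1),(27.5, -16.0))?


Cross products: d1=-228.92, d2=1718.22, d3=1140.04, d4=-807.1
d1*d2 < 0 and d3*d4 < 0? yes

Yes, they intersect


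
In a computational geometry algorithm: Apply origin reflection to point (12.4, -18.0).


Reflection over origin: (x,y) -> (-x,-y)
(12.4, -18) -> (-12.4, 18)

(-12.4, 18)


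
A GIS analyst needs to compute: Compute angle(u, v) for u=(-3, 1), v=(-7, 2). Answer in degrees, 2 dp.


u.v = 23, |u| = sqrt(10) = 3.1623, |v| = sqrt(53) = 7.2801
cos(theta) = u.v/(|u||v|) = 23/sqrt(530) = 0.999056
theta = acos(0.999056) = 2.49 degrees

2.49 degrees


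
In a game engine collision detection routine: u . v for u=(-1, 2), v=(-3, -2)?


u . v = u_x*v_x + u_y*v_y = (-1)*(-3) + 2*(-2)
= 3 + (-4) = -1

-1


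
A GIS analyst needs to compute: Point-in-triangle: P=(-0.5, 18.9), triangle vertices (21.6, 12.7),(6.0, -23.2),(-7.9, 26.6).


Cross products: AB x AP = -890.11, BC x BP = -261.49, CA x CP = -124.29
All same sign? yes

Yes, inside


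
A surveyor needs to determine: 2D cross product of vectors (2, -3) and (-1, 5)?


u x v = u_x*v_y - u_y*v_x = 2*5 - (-3)*(-1)
= 10 - 3 = 7

7


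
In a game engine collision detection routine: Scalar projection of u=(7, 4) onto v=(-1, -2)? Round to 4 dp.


u.v = -15, |v| = sqrt(5) = 2.2361
Scalar projection = u.v / |v| = -15 / sqrt(5) = -6.7082

-6.7082


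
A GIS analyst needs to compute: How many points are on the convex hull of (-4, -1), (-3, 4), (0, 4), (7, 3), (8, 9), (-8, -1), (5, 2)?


Convex hull vertices (CCW): (-8, -1), (-4, -1), (5, 2), (7, 3), (8, 9), (-3, 4)
Count = 6

6


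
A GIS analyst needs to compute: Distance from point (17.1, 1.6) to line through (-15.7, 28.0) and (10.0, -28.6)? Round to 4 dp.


|cross product| = 1178
|line direction| = sqrt(3864.05) = 62.1615
Distance = 1178/sqrt(3864.05) = 18.9506

18.9506


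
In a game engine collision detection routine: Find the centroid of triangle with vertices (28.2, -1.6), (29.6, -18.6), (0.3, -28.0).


Centroid = ((x_A+x_B+x_C)/3, (y_A+y_B+y_C)/3)
= ((28.2+29.6+0.3)/3, ((-1.6)+(-18.6)+(-28))/3)
= (19.3667, -16.0667)

(19.3667, -16.0667)


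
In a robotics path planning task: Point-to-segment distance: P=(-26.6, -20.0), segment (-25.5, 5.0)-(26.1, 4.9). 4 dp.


Project P onto AB: t = 0 (clamped to [0,1])
Closest point on segment: (-25.5, 5)
Distance: 25.0242

25.0242


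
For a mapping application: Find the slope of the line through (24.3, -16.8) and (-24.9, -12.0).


slope = (y2-y1)/(x2-x1) = ((-12)-(-16.8))/((-24.9)-24.3) = 4.8/(-49.2) = -0.0976

-0.0976


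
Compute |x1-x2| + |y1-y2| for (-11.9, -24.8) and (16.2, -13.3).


|(-11.9)-16.2| + |(-24.8)-(-13.3)| = 28.1 + 11.5 = 39.6

39.6


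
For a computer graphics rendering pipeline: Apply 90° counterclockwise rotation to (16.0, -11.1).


90° CCW: (x,y) -> (-y, x)
(16,-11.1) -> (11.1, 16)

(11.1, 16)


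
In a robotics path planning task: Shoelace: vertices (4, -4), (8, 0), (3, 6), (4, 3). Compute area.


Shoelace sum: (4*0 - 8*(-4)) + (8*6 - 3*0) + (3*3 - 4*6) + (4*(-4) - 4*3)
= 37
Area = |37|/2 = 18.5

18.5


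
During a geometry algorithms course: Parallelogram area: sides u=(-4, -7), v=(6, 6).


|u x v| = |(-4)*6 - (-7)*6|
= |(-24) - (-42)| = 18

18


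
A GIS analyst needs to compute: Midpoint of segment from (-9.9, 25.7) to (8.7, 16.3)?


M = (((-9.9)+8.7)/2, (25.7+16.3)/2)
= (-0.6, 21)

(-0.6, 21)


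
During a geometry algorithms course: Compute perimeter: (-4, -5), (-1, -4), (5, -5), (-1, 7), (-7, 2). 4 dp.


Sides: (-4, -5)->(-1, -4): sqrt(10) = 3.162278, (-1, -4)->(5, -5): sqrt(37) = 6.082763, (5, -5)->(-1, 7): sqrt(180) = 13.416408, (-1, 7)->(-7, 2): sqrt(61) = 7.81025, (-7, 2)->(-4, -5): sqrt(58) = 7.615773
Sum = 38.087472
Perimeter = 38.0875

38.0875


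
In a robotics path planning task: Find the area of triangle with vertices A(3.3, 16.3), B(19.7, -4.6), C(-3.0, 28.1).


Area = |x_A(y_B-y_C) + x_B(y_C-y_A) + x_C(y_A-y_B)|/2
= |(-107.91) + 232.46 + (-62.7)|/2
= 61.85/2 = 30.925

30.925


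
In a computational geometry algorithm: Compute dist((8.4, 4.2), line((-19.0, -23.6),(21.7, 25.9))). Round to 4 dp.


|cross product| = 224.84
|line direction| = sqrt(4106.74) = 64.0839
Distance = 224.84/sqrt(4106.74) = 3.5085

3.5085


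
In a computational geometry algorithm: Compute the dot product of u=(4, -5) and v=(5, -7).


u . v = u_x*v_x + u_y*v_y = 4*5 + (-5)*(-7)
= 20 + 35 = 55

55


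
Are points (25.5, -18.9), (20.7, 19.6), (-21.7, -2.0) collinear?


Cross product: (20.7-25.5)*((-2)-(-18.9)) - (19.6-(-18.9))*((-21.7)-25.5)
= 1736.08

No, not collinear


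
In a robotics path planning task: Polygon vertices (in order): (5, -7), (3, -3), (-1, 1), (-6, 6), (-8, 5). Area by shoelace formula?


Shoelace sum: (5*(-3) - 3*(-7)) + (3*1 - (-1)*(-3)) + ((-1)*6 - (-6)*1) + ((-6)*5 - (-8)*6) + ((-8)*(-7) - 5*5)
= 55
Area = |55|/2 = 27.5

27.5


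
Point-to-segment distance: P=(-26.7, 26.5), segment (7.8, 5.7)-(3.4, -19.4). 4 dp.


Project P onto AB: t = 0 (clamped to [0,1])
Closest point on segment: (7.8, 5.7)
Distance: 40.2851

40.2851


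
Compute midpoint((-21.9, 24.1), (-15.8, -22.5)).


M = (((-21.9)+(-15.8))/2, (24.1+(-22.5))/2)
= (-18.85, 0.8)

(-18.85, 0.8)


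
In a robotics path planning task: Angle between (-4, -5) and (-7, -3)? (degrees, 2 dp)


u.v = 43, |u| = sqrt(41) = 6.4031, |v| = sqrt(58) = 7.6158
cos(theta) = u.v/(|u||v|) = 43/sqrt(2378) = 0.881785
theta = acos(0.881785) = 28.14 degrees

28.14 degrees


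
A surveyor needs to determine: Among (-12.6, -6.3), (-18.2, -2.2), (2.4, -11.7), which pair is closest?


d(P0,P1) = 6.9405, d(P0,P2) = 15.9424, d(P1,P2) = 22.685
Closest: P0 and P1

Closest pair: (-12.6, -6.3) and (-18.2, -2.2), distance = 6.9405


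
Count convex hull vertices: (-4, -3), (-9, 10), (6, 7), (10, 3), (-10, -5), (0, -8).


Convex hull vertices (CCW): (-10, -5), (0, -8), (10, 3), (6, 7), (-9, 10)
Count = 5

5


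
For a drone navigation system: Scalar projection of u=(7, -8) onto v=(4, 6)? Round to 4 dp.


u.v = -20, |v| = sqrt(52) = 7.2111
Scalar projection = u.v / |v| = -20 / sqrt(52) = -2.7735

-2.7735


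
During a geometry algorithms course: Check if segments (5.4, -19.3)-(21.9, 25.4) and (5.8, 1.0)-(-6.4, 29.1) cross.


Cross products: d1=258.9, d2=-750.09, d3=317.07, d4=1326.06
d1*d2 < 0 and d3*d4 < 0? no

No, they don't intersect


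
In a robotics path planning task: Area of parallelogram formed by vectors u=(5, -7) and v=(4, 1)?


|u x v| = |5*1 - (-7)*4|
= |5 - (-28)| = 33

33


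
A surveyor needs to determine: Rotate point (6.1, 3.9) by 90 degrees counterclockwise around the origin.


90° CCW: (x,y) -> (-y, x)
(6.1,3.9) -> (-3.9, 6.1)

(-3.9, 6.1)


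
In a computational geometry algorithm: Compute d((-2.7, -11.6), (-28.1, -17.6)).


dx=-25.4, dy=-6
d^2 = (-25.4)^2 + (-6)^2 = 681.16
d = sqrt(681.16) = 26.099

26.099


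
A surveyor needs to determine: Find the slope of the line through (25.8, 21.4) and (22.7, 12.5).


slope = (y2-y1)/(x2-x1) = (12.5-21.4)/(22.7-25.8) = (-8.9)/(-3.1) = 2.871

2.871


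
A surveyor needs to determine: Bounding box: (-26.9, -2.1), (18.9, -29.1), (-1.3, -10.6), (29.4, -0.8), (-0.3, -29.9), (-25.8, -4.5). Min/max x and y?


x range: [-26.9, 29.4]
y range: [-29.9, -0.8]
Bounding box: (-26.9,-29.9) to (29.4,-0.8)

(-26.9,-29.9) to (29.4,-0.8)


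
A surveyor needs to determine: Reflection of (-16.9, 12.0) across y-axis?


Reflection over y-axis: (x,y) -> (-x,y)
(-16.9, 12) -> (16.9, 12)

(16.9, 12)


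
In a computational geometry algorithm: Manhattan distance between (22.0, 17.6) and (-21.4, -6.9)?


|22-(-21.4)| + |17.6-(-6.9)| = 43.4 + 24.5 = 67.9

67.9


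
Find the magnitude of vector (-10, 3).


|u| = sqrt((-10)^2 + 3^2) = sqrt(109) = 10.4403

10.4403


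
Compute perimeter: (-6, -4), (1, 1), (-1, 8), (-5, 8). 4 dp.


Sides: (-6, -4)->(1, 1): sqrt(74) = 8.602325, (1, 1)->(-1, 8): sqrt(53) = 7.28011, (-1, 8)->(-5, 8): sqrt(16) = 4, (-5, 8)->(-6, -4): sqrt(145) = 12.041595
Sum = 31.92403
Perimeter = 31.924

31.924


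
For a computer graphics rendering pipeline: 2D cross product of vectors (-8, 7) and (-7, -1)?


u x v = u_x*v_y - u_y*v_x = (-8)*(-1) - 7*(-7)
= 8 - (-49) = 57

57


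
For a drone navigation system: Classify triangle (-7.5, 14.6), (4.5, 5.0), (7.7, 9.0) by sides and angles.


Side lengths squared: AB^2=236.16, BC^2=26.24, CA^2=262.4
Sorted: [26.24, 236.16, 262.4]
By sides: Scalene, By angles: Right

Scalene, Right


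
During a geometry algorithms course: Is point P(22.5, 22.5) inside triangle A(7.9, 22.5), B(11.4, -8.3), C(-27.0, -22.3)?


Cross products: AB x AP = 449.68, BC x BP = -1027.32, CA x CP = -654.08
All same sign? no

No, outside


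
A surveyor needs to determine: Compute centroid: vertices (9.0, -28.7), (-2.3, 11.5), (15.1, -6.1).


Centroid = ((x_A+x_B+x_C)/3, (y_A+y_B+y_C)/3)
= ((9+(-2.3)+15.1)/3, ((-28.7)+11.5+(-6.1))/3)
= (7.2667, -7.7667)

(7.2667, -7.7667)


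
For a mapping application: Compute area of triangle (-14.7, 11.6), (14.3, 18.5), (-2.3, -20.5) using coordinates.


Area = |x_A(y_B-y_C) + x_B(y_C-y_A) + x_C(y_A-y_B)|/2
= |(-573.3) + (-459.03) + 15.87|/2
= 1016.46/2 = 508.23

508.23


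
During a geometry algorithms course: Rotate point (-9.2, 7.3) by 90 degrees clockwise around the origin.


90° CW: (x,y) -> (y, -x)
(-9.2,7.3) -> (7.3, 9.2)

(7.3, 9.2)


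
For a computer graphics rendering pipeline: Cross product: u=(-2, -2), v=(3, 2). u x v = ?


u x v = u_x*v_y - u_y*v_x = (-2)*2 - (-2)*3
= (-4) - (-6) = 2

2


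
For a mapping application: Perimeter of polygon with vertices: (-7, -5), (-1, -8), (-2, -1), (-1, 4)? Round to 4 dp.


Sides: (-7, -5)->(-1, -8): sqrt(45) = 6.708204, (-1, -8)->(-2, -1): sqrt(50) = 7.071068, (-2, -1)->(-1, 4): sqrt(26) = 5.09902, (-1, 4)->(-7, -5): sqrt(117) = 10.816654
Sum = 29.694946
Perimeter = 29.6949

29.6949


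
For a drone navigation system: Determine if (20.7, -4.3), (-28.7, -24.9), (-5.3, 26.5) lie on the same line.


Cross product: ((-28.7)-20.7)*(26.5-(-4.3)) - ((-24.9)-(-4.3))*((-5.3)-20.7)
= -2057.12

No, not collinear


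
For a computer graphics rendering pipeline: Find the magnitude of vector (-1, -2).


|u| = sqrt((-1)^2 + (-2)^2) = sqrt(5) = 2.2361

2.2361


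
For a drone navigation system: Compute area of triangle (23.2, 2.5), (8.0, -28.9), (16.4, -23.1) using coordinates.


Area = |x_A(y_B-y_C) + x_B(y_C-y_A) + x_C(y_A-y_B)|/2
= |(-134.56) + (-204.8) + 514.96|/2
= 175.6/2 = 87.8

87.8


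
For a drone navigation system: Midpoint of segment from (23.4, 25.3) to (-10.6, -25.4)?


M = ((23.4+(-10.6))/2, (25.3+(-25.4))/2)
= (6.4, -0.05)

(6.4, -0.05)


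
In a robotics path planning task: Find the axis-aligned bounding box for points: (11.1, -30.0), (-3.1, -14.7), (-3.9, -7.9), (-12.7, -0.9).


x range: [-12.7, 11.1]
y range: [-30, -0.9]
Bounding box: (-12.7,-30) to (11.1,-0.9)

(-12.7,-30) to (11.1,-0.9)


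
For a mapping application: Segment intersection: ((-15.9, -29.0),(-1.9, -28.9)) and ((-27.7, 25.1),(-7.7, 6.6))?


Cross products: d1=-863.7, d2=-602.7, d3=758.58, d4=497.58
d1*d2 < 0 and d3*d4 < 0? no

No, they don't intersect


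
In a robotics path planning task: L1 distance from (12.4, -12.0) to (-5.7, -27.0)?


|12.4-(-5.7)| + |(-12)-(-27)| = 18.1 + 15 = 33.1

33.1


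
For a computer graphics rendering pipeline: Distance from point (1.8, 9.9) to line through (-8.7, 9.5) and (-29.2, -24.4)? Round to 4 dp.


|cross product| = 347.75
|line direction| = sqrt(1569.46) = 39.6164
Distance = 347.75/sqrt(1569.46) = 8.7779

8.7779


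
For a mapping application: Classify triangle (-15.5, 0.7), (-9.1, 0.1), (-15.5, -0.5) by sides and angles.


Side lengths squared: AB^2=41.32, BC^2=41.32, CA^2=1.44
Sorted: [1.44, 41.32, 41.32]
By sides: Isosceles, By angles: Acute

Isosceles, Acute


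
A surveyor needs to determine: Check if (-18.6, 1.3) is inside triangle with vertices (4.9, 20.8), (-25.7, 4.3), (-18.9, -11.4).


Cross products: AB x AP = 208.95, BC x BP = 91.07, CA x CP = 292.6
All same sign? yes

Yes, inside


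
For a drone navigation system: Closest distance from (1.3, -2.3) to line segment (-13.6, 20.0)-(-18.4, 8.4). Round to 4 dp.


Project P onto AB: t = 1 (clamped to [0,1])
Closest point on segment: (-18.4, 8.4)
Distance: 22.4183

22.4183


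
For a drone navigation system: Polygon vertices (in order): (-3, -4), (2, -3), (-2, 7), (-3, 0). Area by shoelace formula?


Shoelace sum: ((-3)*(-3) - 2*(-4)) + (2*7 - (-2)*(-3)) + ((-2)*0 - (-3)*7) + ((-3)*(-4) - (-3)*0)
= 58
Area = |58|/2 = 29

29


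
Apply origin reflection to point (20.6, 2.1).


Reflection over origin: (x,y) -> (-x,-y)
(20.6, 2.1) -> (-20.6, -2.1)

(-20.6, -2.1)


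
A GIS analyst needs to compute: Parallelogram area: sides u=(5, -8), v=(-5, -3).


|u x v| = |5*(-3) - (-8)*(-5)|
= |(-15) - 40| = 55

55


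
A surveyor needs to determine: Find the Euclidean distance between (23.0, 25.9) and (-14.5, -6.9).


dx=-37.5, dy=-32.8
d^2 = (-37.5)^2 + (-32.8)^2 = 2482.09
d = sqrt(2482.09) = 49.8206

49.8206


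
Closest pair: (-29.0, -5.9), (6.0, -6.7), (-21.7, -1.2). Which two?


d(P0,P1) = 35.0091, d(P0,P2) = 8.6822, d(P1,P2) = 28.2408
Closest: P0 and P2

Closest pair: (-29.0, -5.9) and (-21.7, -1.2), distance = 8.6822


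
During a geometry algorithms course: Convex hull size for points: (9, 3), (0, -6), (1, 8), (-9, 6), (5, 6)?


Convex hull vertices (CCW): (-9, 6), (0, -6), (9, 3), (5, 6), (1, 8)
Count = 5

5


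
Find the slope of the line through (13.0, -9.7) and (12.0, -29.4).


slope = (y2-y1)/(x2-x1) = ((-29.4)-(-9.7))/(12-13) = (-19.7)/(-1) = 19.7

19.7


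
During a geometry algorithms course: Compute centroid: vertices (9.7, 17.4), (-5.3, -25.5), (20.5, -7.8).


Centroid = ((x_A+x_B+x_C)/3, (y_A+y_B+y_C)/3)
= ((9.7+(-5.3)+20.5)/3, (17.4+(-25.5)+(-7.8))/3)
= (8.3, -5.3)

(8.3, -5.3)


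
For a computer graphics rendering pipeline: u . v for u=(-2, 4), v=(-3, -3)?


u . v = u_x*v_x + u_y*v_y = (-2)*(-3) + 4*(-3)
= 6 + (-12) = -6

-6


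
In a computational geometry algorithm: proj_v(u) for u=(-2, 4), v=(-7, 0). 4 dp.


u.v = 14, |v| = sqrt(49) = 7
Scalar projection = u.v / |v| = 14 / sqrt(49) = 2

2


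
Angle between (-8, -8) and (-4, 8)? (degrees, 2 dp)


u.v = -32, |u| = sqrt(128) = 11.3137, |v| = sqrt(80) = 8.9443
cos(theta) = u.v/(|u||v|) = -32/sqrt(10240) = -0.316228
theta = acos(-0.316228) = 108.43 degrees

108.43 degrees


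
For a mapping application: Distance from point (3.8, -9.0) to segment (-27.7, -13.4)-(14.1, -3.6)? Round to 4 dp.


Project P onto AB: t = 0.7377 (clamped to [0,1])
Closest point on segment: (3.1366, -6.1704)
Distance: 2.9064

2.9064


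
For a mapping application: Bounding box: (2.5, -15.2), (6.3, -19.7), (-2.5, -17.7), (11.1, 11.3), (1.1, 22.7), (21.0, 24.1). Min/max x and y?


x range: [-2.5, 21]
y range: [-19.7, 24.1]
Bounding box: (-2.5,-19.7) to (21,24.1)

(-2.5,-19.7) to (21,24.1)


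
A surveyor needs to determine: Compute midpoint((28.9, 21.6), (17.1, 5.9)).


M = ((28.9+17.1)/2, (21.6+5.9)/2)
= (23, 13.75)

(23, 13.75)


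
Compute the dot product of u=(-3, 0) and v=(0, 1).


u . v = u_x*v_x + u_y*v_y = (-3)*0 + 0*1
= 0 + 0 = 0

0


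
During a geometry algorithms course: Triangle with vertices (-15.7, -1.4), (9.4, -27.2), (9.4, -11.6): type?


Side lengths squared: AB^2=1295.65, BC^2=243.36, CA^2=734.05
Sorted: [243.36, 734.05, 1295.65]
By sides: Scalene, By angles: Obtuse

Scalene, Obtuse


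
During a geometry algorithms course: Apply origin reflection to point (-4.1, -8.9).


Reflection over origin: (x,y) -> (-x,-y)
(-4.1, -8.9) -> (4.1, 8.9)

(4.1, 8.9)


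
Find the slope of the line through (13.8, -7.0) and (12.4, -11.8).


slope = (y2-y1)/(x2-x1) = ((-11.8)-(-7))/(12.4-13.8) = (-4.8)/(-1.4) = 3.4286

3.4286


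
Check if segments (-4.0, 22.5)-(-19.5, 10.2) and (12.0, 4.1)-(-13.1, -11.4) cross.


Cross products: d1=-709.84, d2=-641.36, d3=482, d4=413.52
d1*d2 < 0 and d3*d4 < 0? no

No, they don't intersect


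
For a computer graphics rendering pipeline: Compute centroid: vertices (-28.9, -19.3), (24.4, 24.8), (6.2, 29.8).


Centroid = ((x_A+x_B+x_C)/3, (y_A+y_B+y_C)/3)
= (((-28.9)+24.4+6.2)/3, ((-19.3)+24.8+29.8)/3)
= (0.5667, 11.7667)

(0.5667, 11.7667)


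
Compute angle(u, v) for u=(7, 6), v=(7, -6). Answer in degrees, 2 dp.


u.v = 13, |u| = sqrt(85) = 9.2195, |v| = sqrt(85) = 9.2195
cos(theta) = u.v/(|u||v|) = 13/sqrt(7225) = 0.152941
theta = acos(0.152941) = 81.2 degrees

81.2 degrees


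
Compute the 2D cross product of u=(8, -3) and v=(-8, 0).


u x v = u_x*v_y - u_y*v_x = 8*0 - (-3)*(-8)
= 0 - 24 = -24

-24


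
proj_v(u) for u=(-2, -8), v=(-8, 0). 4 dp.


u.v = 16, |v| = sqrt(64) = 8
Scalar projection = u.v / |v| = 16 / sqrt(64) = 2

2


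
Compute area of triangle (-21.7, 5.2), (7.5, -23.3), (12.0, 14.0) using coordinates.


Area = |x_A(y_B-y_C) + x_B(y_C-y_A) + x_C(y_A-y_B)|/2
= |809.41 + 66 + 342|/2
= 1217.41/2 = 608.705

608.705


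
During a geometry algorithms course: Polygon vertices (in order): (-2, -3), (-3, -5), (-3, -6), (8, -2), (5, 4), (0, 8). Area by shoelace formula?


Shoelace sum: ((-2)*(-5) - (-3)*(-3)) + ((-3)*(-6) - (-3)*(-5)) + ((-3)*(-2) - 8*(-6)) + (8*4 - 5*(-2)) + (5*8 - 0*4) + (0*(-3) - (-2)*8)
= 156
Area = |156|/2 = 78

78


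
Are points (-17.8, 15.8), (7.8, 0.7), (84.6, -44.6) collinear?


Cross product: (7.8-(-17.8))*((-44.6)-15.8) - (0.7-15.8)*(84.6-(-17.8))
= 0

Yes, collinear


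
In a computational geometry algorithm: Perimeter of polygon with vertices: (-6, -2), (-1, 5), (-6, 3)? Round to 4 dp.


Sides: (-6, -2)->(-1, 5): sqrt(74) = 8.602325, (-1, 5)->(-6, 3): sqrt(29) = 5.385165, (-6, 3)->(-6, -2): sqrt(25) = 5
Sum = 18.98749
Perimeter = 18.9875

18.9875


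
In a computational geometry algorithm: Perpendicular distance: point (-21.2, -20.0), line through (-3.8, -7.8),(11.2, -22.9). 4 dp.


|cross product| = 445.74
|line direction| = sqrt(453.01) = 21.284
Distance = 445.74/sqrt(453.01) = 20.9425

20.9425


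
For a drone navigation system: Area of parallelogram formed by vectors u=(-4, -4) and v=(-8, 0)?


|u x v| = |(-4)*0 - (-4)*(-8)|
= |0 - 32| = 32

32


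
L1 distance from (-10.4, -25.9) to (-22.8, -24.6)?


|(-10.4)-(-22.8)| + |(-25.9)-(-24.6)| = 12.4 + 1.3 = 13.7

13.7


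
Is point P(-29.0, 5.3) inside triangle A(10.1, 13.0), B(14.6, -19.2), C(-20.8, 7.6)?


Cross products: AB x AP = -1293.67, BC x BP = 301.18, CA x CP = -26.79
All same sign? no

No, outside


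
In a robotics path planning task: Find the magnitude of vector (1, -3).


|u| = sqrt(1^2 + (-3)^2) = sqrt(10) = 3.1623

3.1623


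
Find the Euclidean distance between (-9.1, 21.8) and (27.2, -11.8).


dx=36.3, dy=-33.6
d^2 = 36.3^2 + (-33.6)^2 = 2446.65
d = sqrt(2446.65) = 49.4636

49.4636


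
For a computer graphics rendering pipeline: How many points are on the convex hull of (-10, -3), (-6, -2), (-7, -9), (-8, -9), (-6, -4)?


Convex hull vertices (CCW): (-10, -3), (-8, -9), (-7, -9), (-6, -4), (-6, -2)
Count = 5

5


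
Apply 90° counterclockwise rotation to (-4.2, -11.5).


90° CCW: (x,y) -> (-y, x)
(-4.2,-11.5) -> (11.5, -4.2)

(11.5, -4.2)


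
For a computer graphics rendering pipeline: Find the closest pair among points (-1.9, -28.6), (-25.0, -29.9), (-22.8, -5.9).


d(P0,P1) = 23.1366, d(P0,P2) = 30.8561, d(P1,P2) = 24.1006
Closest: P0 and P1

Closest pair: (-1.9, -28.6) and (-25.0, -29.9), distance = 23.1366


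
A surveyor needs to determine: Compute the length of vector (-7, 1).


|u| = sqrt((-7)^2 + 1^2) = sqrt(50) = 7.0711

7.0711


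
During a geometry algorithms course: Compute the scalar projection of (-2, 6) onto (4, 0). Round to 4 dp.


u.v = -8, |v| = sqrt(16) = 4
Scalar projection = u.v / |v| = -8 / sqrt(16) = -2

-2


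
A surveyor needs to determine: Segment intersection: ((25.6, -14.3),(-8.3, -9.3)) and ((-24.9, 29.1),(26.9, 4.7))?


Cross products: d1=-1015.92, d2=-1584.08, d3=-1218.76, d4=-650.6
d1*d2 < 0 and d3*d4 < 0? no

No, they don't intersect


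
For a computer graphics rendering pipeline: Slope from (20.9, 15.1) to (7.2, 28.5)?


slope = (y2-y1)/(x2-x1) = (28.5-15.1)/(7.2-20.9) = 13.4/(-13.7) = -0.9781

-0.9781


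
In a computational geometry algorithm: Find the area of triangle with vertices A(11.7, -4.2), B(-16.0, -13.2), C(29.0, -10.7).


Area = |x_A(y_B-y_C) + x_B(y_C-y_A) + x_C(y_A-y_B)|/2
= |(-29.25) + 104 + 261|/2
= 335.75/2 = 167.875

167.875


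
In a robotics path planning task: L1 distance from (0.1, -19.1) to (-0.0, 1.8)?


|0.1-0| + |(-19.1)-1.8| = 0.1 + 20.9 = 21

21


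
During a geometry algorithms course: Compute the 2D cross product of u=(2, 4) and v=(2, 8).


u x v = u_x*v_y - u_y*v_x = 2*8 - 4*2
= 16 - 8 = 8

8


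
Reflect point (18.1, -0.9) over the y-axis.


Reflection over y-axis: (x,y) -> (-x,y)
(18.1, -0.9) -> (-18.1, -0.9)

(-18.1, -0.9)


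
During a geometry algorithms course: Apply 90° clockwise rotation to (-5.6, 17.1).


90° CW: (x,y) -> (y, -x)
(-5.6,17.1) -> (17.1, 5.6)

(17.1, 5.6)


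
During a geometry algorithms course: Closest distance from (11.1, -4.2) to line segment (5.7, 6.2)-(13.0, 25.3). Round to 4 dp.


Project P onto AB: t = 0 (clamped to [0,1])
Closest point on segment: (5.7, 6.2)
Distance: 11.7184

11.7184


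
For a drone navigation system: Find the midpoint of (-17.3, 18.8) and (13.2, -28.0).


M = (((-17.3)+13.2)/2, (18.8+(-28))/2)
= (-2.05, -4.6)

(-2.05, -4.6)


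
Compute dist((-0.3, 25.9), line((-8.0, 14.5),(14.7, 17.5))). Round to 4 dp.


|cross product| = 235.68
|line direction| = sqrt(524.29) = 22.8974
Distance = 235.68/sqrt(524.29) = 10.2929

10.2929


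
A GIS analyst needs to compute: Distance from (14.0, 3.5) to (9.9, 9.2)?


dx=-4.1, dy=5.7
d^2 = (-4.1)^2 + 5.7^2 = 49.3
d = sqrt(49.3) = 7.0214

7.0214


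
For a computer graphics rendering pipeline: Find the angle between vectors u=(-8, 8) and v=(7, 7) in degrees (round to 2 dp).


u.v = 0, |u| = sqrt(128) = 11.3137, |v| = sqrt(98) = 9.8995
cos(theta) = u.v/(|u||v|) = 0/sqrt(12544) = 0
theta = acos(0) = 90 degrees

90 degrees


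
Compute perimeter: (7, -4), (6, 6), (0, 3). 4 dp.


Sides: (7, -4)->(6, 6): sqrt(101) = 10.049876, (6, 6)->(0, 3): sqrt(45) = 6.708204, (0, 3)->(7, -4): sqrt(98) = 9.899495
Sum = 26.657575
Perimeter = 26.6576

26.6576


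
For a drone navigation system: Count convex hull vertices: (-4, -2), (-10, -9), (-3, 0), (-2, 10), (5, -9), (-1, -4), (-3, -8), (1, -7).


Convex hull vertices (CCW): (-10, -9), (5, -9), (-2, 10)
Count = 3

3


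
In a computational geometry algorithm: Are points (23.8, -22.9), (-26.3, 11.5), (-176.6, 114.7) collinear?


Cross product: ((-26.3)-23.8)*(114.7-(-22.9)) - (11.5-(-22.9))*((-176.6)-23.8)
= 0

Yes, collinear


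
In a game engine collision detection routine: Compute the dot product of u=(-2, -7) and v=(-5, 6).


u . v = u_x*v_x + u_y*v_y = (-2)*(-5) + (-7)*6
= 10 + (-42) = -32

-32


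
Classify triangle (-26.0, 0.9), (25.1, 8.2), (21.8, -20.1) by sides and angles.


Side lengths squared: AB^2=2664.5, BC^2=811.78, CA^2=2725.84
Sorted: [811.78, 2664.5, 2725.84]
By sides: Scalene, By angles: Acute

Scalene, Acute


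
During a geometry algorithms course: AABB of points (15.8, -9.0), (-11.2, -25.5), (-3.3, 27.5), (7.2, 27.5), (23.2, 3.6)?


x range: [-11.2, 23.2]
y range: [-25.5, 27.5]
Bounding box: (-11.2,-25.5) to (23.2,27.5)

(-11.2,-25.5) to (23.2,27.5)


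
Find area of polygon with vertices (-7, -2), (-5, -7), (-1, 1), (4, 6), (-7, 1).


Shoelace sum: ((-7)*(-7) - (-5)*(-2)) + ((-5)*1 - (-1)*(-7)) + ((-1)*6 - 4*1) + (4*1 - (-7)*6) + ((-7)*(-2) - (-7)*1)
= 84
Area = |84|/2 = 42

42


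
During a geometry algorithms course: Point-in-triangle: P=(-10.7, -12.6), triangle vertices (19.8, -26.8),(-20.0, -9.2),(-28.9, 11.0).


Cross products: AB x AP = -28.36, BC x BP = -157.6, CA x CP = -461.36
All same sign? yes

Yes, inside


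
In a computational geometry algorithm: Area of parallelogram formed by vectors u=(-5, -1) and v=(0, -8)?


|u x v| = |(-5)*(-8) - (-1)*0|
= |40 - 0| = 40

40


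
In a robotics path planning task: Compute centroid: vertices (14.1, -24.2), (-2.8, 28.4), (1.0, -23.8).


Centroid = ((x_A+x_B+x_C)/3, (y_A+y_B+y_C)/3)
= ((14.1+(-2.8)+1)/3, ((-24.2)+28.4+(-23.8))/3)
= (4.1, -6.5333)

(4.1, -6.5333)


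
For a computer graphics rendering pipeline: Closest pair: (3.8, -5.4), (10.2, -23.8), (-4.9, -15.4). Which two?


d(P0,P1) = 19.4813, d(P0,P2) = 13.2548, d(P1,P2) = 17.2792
Closest: P0 and P2

Closest pair: (3.8, -5.4) and (-4.9, -15.4), distance = 13.2548


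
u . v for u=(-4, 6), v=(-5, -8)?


u . v = u_x*v_x + u_y*v_y = (-4)*(-5) + 6*(-8)
= 20 + (-48) = -28

-28


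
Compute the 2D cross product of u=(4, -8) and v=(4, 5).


u x v = u_x*v_y - u_y*v_x = 4*5 - (-8)*4
= 20 - (-32) = 52

52


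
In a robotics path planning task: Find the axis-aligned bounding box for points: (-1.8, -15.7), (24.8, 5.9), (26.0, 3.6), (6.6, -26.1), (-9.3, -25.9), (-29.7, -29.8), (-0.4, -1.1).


x range: [-29.7, 26]
y range: [-29.8, 5.9]
Bounding box: (-29.7,-29.8) to (26,5.9)

(-29.7,-29.8) to (26,5.9)


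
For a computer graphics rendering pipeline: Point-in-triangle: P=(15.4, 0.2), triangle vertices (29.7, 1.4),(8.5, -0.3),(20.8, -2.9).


Cross products: AB x AP = 1.13, BC x BP = 24.09, CA x CP = 50.81
All same sign? yes

Yes, inside


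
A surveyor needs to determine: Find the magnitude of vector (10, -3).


|u| = sqrt(10^2 + (-3)^2) = sqrt(109) = 10.4403

10.4403


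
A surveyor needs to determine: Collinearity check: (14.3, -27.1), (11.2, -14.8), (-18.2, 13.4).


Cross product: (11.2-14.3)*(13.4-(-27.1)) - ((-14.8)-(-27.1))*((-18.2)-14.3)
= 274.2

No, not collinear


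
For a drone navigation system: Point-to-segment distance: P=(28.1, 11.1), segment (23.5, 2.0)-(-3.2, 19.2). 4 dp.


Project P onto AB: t = 0.0334 (clamped to [0,1])
Closest point on segment: (22.608, 2.5746)
Distance: 10.1412

10.1412


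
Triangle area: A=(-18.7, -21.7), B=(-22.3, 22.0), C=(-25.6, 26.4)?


Area = |x_A(y_B-y_C) + x_B(y_C-y_A) + x_C(y_A-y_B)|/2
= |82.28 + (-1072.63) + 1118.72|/2
= 128.37/2 = 64.185

64.185


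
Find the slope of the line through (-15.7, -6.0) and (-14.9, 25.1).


slope = (y2-y1)/(x2-x1) = (25.1-(-6))/((-14.9)-(-15.7)) = 31.1/0.8 = 38.875

38.875


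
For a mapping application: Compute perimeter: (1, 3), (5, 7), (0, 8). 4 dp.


Sides: (1, 3)->(5, 7): sqrt(32) = 5.656854, (5, 7)->(0, 8): sqrt(26) = 5.09902, (0, 8)->(1, 3): sqrt(26) = 5.09902
Sum = 15.854894
Perimeter = 15.8549

15.8549


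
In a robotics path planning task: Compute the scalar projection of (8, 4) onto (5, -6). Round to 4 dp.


u.v = 16, |v| = sqrt(61) = 7.8102
Scalar projection = u.v / |v| = 16 / sqrt(61) = 2.0486

2.0486


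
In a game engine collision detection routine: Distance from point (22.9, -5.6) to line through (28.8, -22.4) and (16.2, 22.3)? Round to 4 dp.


|cross product| = 52.05
|line direction| = sqrt(2156.85) = 46.4419
Distance = 52.05/sqrt(2156.85) = 1.1208

1.1208


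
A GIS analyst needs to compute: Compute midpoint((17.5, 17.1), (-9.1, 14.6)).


M = ((17.5+(-9.1))/2, (17.1+14.6)/2)
= (4.2, 15.85)

(4.2, 15.85)


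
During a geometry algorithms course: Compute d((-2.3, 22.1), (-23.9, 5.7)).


dx=-21.6, dy=-16.4
d^2 = (-21.6)^2 + (-16.4)^2 = 735.52
d = sqrt(735.52) = 27.1205

27.1205


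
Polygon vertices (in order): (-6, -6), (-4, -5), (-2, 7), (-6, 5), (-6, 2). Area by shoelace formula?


Shoelace sum: ((-6)*(-5) - (-4)*(-6)) + ((-4)*7 - (-2)*(-5)) + ((-2)*5 - (-6)*7) + ((-6)*2 - (-6)*5) + ((-6)*(-6) - (-6)*2)
= 66
Area = |66|/2 = 33

33


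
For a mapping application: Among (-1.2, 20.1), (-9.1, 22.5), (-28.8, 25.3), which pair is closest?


d(P0,P1) = 8.2565, d(P0,P2) = 28.0856, d(P1,P2) = 19.898
Closest: P0 and P1

Closest pair: (-1.2, 20.1) and (-9.1, 22.5), distance = 8.2565


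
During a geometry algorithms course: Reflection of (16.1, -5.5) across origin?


Reflection over origin: (x,y) -> (-x,-y)
(16.1, -5.5) -> (-16.1, 5.5)

(-16.1, 5.5)


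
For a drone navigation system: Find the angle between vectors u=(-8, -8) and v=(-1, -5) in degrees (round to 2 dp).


u.v = 48, |u| = sqrt(128) = 11.3137, |v| = sqrt(26) = 5.099
cos(theta) = u.v/(|u||v|) = 48/sqrt(3328) = 0.83205
theta = acos(0.83205) = 33.69 degrees

33.69 degrees


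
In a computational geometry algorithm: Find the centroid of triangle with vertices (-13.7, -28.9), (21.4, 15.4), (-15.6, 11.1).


Centroid = ((x_A+x_B+x_C)/3, (y_A+y_B+y_C)/3)
= (((-13.7)+21.4+(-15.6))/3, ((-28.9)+15.4+11.1)/3)
= (-2.6333, -0.8)

(-2.6333, -0.8)


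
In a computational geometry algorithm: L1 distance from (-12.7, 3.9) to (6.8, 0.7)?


|(-12.7)-6.8| + |3.9-0.7| = 19.5 + 3.2 = 22.7

22.7


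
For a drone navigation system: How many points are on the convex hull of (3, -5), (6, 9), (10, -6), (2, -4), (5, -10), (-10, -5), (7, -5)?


Convex hull vertices (CCW): (-10, -5), (5, -10), (10, -6), (6, 9)
Count = 4

4


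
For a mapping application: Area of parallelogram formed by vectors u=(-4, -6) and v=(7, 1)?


|u x v| = |(-4)*1 - (-6)*7|
= |(-4) - (-42)| = 38

38


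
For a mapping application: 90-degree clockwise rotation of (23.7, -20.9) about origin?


90° CW: (x,y) -> (y, -x)
(23.7,-20.9) -> (-20.9, -23.7)

(-20.9, -23.7)
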